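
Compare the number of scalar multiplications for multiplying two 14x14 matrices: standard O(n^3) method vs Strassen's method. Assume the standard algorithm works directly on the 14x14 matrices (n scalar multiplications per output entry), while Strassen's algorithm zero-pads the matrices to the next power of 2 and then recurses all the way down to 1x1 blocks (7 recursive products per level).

Matrix multiplication for 14x14 matrices:

Strassen's algorithm requires power-of-2 dimensions. Pad 14x14 to 16x16 (next power of 2).

Standard algorithm: 14^3 = 2744 multiplications
Strassen's algorithm: 7^(log2(16)) = 7^4 = 2401 multiplications
Savings: 2744 - 2401 = 343 multiplications

Standard: 2744 multiplications (14^3). Strassen: 2401 multiplications (7^4, after padding to 16x16). Strassen reduces 8 recursive multiplications to 7 at each level.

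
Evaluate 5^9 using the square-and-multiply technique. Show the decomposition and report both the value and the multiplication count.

Computing 5^9 by squaring (build up from 5^1; each line after the first costs one multiplication):

5^1 = 5
5^2 = (5^1)^2 = 5^2 = 25
5^4 = (5^2)^2 = 25^2 = 625
5^8 = (5^4)^2 = 625^2 = 390625
5^9 = 5 * 5^8 = 5 * 390625 = 1953125

Result: 1953125
Multiplications needed: 4 (4 lines after 5^1)

5^9 = 1953125. Using exponentiation by squaring, this requires 4 multiplications. The key idea: if the exponent is even, square the half-power; if odd, multiply by the base once.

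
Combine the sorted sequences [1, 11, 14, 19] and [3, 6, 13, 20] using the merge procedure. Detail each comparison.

Merging process:

Compare 1 vs 3: take 1 from left. Merged: [1]
Compare 11 vs 3: take 3 from right. Merged: [1, 3]
Compare 11 vs 6: take 6 from right. Merged: [1, 3, 6]
Compare 11 vs 13: take 11 from left. Merged: [1, 3, 6, 11]
Compare 14 vs 13: take 13 from right. Merged: [1, 3, 6, 11, 13]
Compare 14 vs 20: take 14 from left. Merged: [1, 3, 6, 11, 13, 14]
Compare 19 vs 20: take 19 from left. Merged: [1, 3, 6, 11, 13, 14, 19]
Append remaining from right: [20]. Merged: [1, 3, 6, 11, 13, 14, 19, 20]

Final merged array: [1, 3, 6, 11, 13, 14, 19, 20]
Total comparisons: 7

The merged array is [1, 3, 6, 11, 13, 14, 19, 20], requiring 7 comparisons. The merge step runs in O(n) time where n is the total number of elements.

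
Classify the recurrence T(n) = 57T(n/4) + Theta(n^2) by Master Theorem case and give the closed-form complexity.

Master Theorem for T(n) = 57T(n/4) + O(n^2):

a = 57, b = 4, c = 2
log_b(a) = log_4(57) = 2.9164

Case 1: c = 2 < log_4(57) = 2.9164
T(n) = O(n^(log_4 57))

For T(n) = 57T(n/4) + O(n^2): log_4(57) = 2.9164. This is Case 1 of the Master Theorem (c < log_b(a), work dominated by leaves), giving O(n^(log_4 57)).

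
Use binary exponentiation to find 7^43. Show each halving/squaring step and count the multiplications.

Computing 7^43 by squaring (build up from 7^1; each line after the first costs one multiplication):

7^1 = 7
7^2 = (7^1)^2 = 7^2 = 49
7^4 = (7^2)^2 = 49^2 = 2401
7^5 = 7 * 7^4 = 7 * 2401 = 16807
7^10 = (7^5)^2 = 16807^2 = 282475249
7^20 = (7^10)^2 = 282475249^2 = 79792266297612001
7^21 = 7 * 7^20 = 7 * 79792266297612001 = 558545864083284007
7^42 = (7^21)^2 = 558545864083284007^2 = 311973482284542371301330321821976049
7^43 = 7 * 7^42 = 7 * 311973482284542371301330321821976049 = 2183814375991796599109312252753832343

Result: 2183814375991796599109312252753832343
Multiplications needed: 8 (8 lines after 7^1)

7^43 = 2183814375991796599109312252753832343. Using exponentiation by squaring, this requires 8 multiplications. The key idea: if the exponent is even, square the half-power; if odd, multiply by the base once.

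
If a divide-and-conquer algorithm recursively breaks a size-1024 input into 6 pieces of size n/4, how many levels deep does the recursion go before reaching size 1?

For divide and conquer with division factor 4:

Problem sizes at each level:
Level 0: 1024
Level 1: 256
Level 2: 64
Level 3: 16
Level 4: 4
Level 5: 1

The root is level 0 and the size-1 base case is level 5 (the tree spans levels 0 through 5, i.e. 6 levels counting the root), so the depth is the number of divisions: log_4(1024) = 5

The recursion tree depth is log_4(1024) = 5. At each level, the problem size is divided by 4, so it takes 5 divisions to reduce to a base case of size 1. The algorithm makes 6 recursive calls at each level.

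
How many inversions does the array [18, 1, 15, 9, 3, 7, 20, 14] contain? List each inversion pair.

Finding inversions in [18, 1, 15, 9, 3, 7, 20, 14]:

(0, 1): arr[0]=18 > arr[1]=1
(0, 2): arr[0]=18 > arr[2]=15
(0, 3): arr[0]=18 > arr[3]=9
(0, 4): arr[0]=18 > arr[4]=3
(0, 5): arr[0]=18 > arr[5]=7
(0, 7): arr[0]=18 > arr[7]=14
(2, 3): arr[2]=15 > arr[3]=9
(2, 4): arr[2]=15 > arr[4]=3
(2, 5): arr[2]=15 > arr[5]=7
(2, 7): arr[2]=15 > arr[7]=14
(3, 4): arr[3]=9 > arr[4]=3
(3, 5): arr[3]=9 > arr[5]=7
(6, 7): arr[6]=20 > arr[7]=14

Total inversions: 13

The array has 13 inversion(s): (0,1), (0,2), (0,3), (0,4), (0,5), (0,7), (2,3), (2,4), (2,5), (2,7), (3,4), (3,5), (6,7). Each pair (i,j) satisfies i < j and arr[i] > arr[j].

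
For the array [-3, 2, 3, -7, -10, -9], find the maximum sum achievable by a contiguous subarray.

Using Kadane's algorithm on [-3, 2, 3, -7, -10, -9]:

Scanning through the array:
Position 1 (value 2): max_ending_here = 2, max_so_far = 2
Position 2 (value 3): max_ending_here = 5, max_so_far = 5
Position 3 (value -7): max_ending_here = -2, max_so_far = 5
Position 4 (value -10): max_ending_here = -10, max_so_far = 5
Position 5 (value -9): max_ending_here = -9, max_so_far = 5

Maximum subarray: [2, 3]
Maximum sum: 5

The maximum subarray is [2, 3] with sum 5. This subarray runs from index 1 to index 2.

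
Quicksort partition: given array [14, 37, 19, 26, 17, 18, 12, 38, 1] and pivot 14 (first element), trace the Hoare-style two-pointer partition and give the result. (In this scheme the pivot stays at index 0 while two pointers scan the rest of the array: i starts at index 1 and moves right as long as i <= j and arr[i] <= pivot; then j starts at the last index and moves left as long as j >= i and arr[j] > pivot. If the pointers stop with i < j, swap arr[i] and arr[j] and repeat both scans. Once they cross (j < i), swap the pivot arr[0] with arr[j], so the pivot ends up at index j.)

Hoare-style two-pointer partition with pivot = 14:

Initial array: [14, 37, 19, 26, 17, 18, 12, 38, 1]

Pointers start at i = 1, j = 8.
i stops at index 1 (arr[1]=37 > 14), j stops at index 8 (arr[8]=1 <= 14): swap arr[1] and arr[8], array becomes [14, 1, 19, 26, 17, 18, 12, 38, 37]
i stops at index 2 (arr[2]=19 > 14), j stops at index 6 (arr[6]=12 <= 14): swap arr[2] and arr[6], array becomes [14, 1, 12, 26, 17, 18, 19, 38, 37]
i ends at 3, j ends at 2: the pointers have crossed (j < i), so scanning stops.

Swap pivot arr[0] with arr[2] to place pivot at position 2: [12, 1, 14, 26, 17, 18, 19, 38, 37]
Pivot position: 2

After partitioning with pivot 14, the array becomes [12, 1, 14, 26, 17, 18, 19, 38, 37]. The pivot is placed at index 2. All elements to the left of the pivot are <= 14, and all elements to the right are > 14.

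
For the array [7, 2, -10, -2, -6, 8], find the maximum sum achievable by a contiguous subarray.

Using Kadane's algorithm on [7, 2, -10, -2, -6, 8]:

Scanning through the array:
Position 1 (value 2): max_ending_here = 9, max_so_far = 9
Position 2 (value -10): max_ending_here = -1, max_so_far = 9
Position 3 (value -2): max_ending_here = -2, max_so_far = 9
Position 4 (value -6): max_ending_here = -6, max_so_far = 9
Position 5 (value 8): max_ending_here = 8, max_so_far = 9

Maximum subarray: [7, 2]
Maximum sum: 9

The maximum subarray is [7, 2] with sum 9. This subarray runs from index 0 to index 1.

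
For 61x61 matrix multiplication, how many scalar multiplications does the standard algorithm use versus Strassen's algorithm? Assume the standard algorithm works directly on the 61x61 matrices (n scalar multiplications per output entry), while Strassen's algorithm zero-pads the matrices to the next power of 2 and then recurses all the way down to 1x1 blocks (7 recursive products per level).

Matrix multiplication for 61x61 matrices:

Strassen's algorithm requires power-of-2 dimensions. Pad 61x61 to 64x64 (next power of 2).

Standard algorithm: 61^3 = 226981 multiplications
Strassen's algorithm: 7^(log2(64)) = 7^6 = 117649 multiplications
Savings: 226981 - 117649 = 109332 multiplications

Standard: 226981 multiplications (61^3). Strassen: 117649 multiplications (7^6, after padding to 64x64). Strassen reduces 8 recursive multiplications to 7 at each level.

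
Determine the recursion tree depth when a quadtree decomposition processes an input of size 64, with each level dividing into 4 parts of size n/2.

For divide and conquer with division factor 2:

Problem sizes at each level:
Level 0: 64
Level 1: 32
Level 2: 16
Level 3: 8
Level 4: 4
Level 5: 2
Level 6: 1

The root is level 0 and the size-1 base case is level 6 (the tree spans levels 0 through 6, i.e. 7 levels counting the root), so the depth is the number of divisions: log_2(64) = 6

The recursion tree depth is log_2(64) = 6. At each level, the problem size is divided by 2, so it takes 6 divisions to reduce to a base case of size 1. The algorithm makes 4 recursive calls at each level.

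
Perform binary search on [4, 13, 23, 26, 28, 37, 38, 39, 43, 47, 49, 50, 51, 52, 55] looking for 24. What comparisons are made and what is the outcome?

Binary search for 24 in [4, 13, 23, 26, 28, 37, 38, 39, 43, 47, 49, 50, 51, 52, 55]:

lo=0, hi=14, mid=7, arr[mid]=39 -> 39 > 24, search left half
lo=0, hi=6, mid=3, arr[mid]=26 -> 26 > 24, search left half
lo=0, hi=2, mid=1, arr[mid]=13 -> 13 < 24, search right half
lo=2, hi=2, mid=2, arr[mid]=23 -> 23 < 24, search right half
lo=3 > hi=2, target 24 not found

Binary search determines that 24 is not in the array after 4 comparisons. The search space was exhausted without finding the target.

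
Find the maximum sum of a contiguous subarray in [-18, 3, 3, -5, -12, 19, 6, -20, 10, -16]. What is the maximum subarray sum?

Using Kadane's algorithm on [-18, 3, 3, -5, -12, 19, 6, -20, 10, -16]:

Scanning through the array:
Position 1 (value 3): max_ending_here = 3, max_so_far = 3
Position 2 (value 3): max_ending_here = 6, max_so_far = 6
Position 3 (value -5): max_ending_here = 1, max_so_far = 6
Position 4 (value -12): max_ending_here = -11, max_so_far = 6
Position 5 (value 19): max_ending_here = 19, max_so_far = 19
Position 6 (value 6): max_ending_here = 25, max_so_far = 25
Position 7 (value -20): max_ending_here = 5, max_so_far = 25
Position 8 (value 10): max_ending_here = 15, max_so_far = 25
Position 9 (value -16): max_ending_here = -1, max_so_far = 25

Maximum subarray: [19, 6]
Maximum sum: 25

The maximum subarray is [19, 6] with sum 25. This subarray runs from index 5 to index 6.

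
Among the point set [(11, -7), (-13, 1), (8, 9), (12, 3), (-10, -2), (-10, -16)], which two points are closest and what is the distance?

Computing all pairwise distances among 6 points:

d((11, -7), (-13, 1)) = 25.2982
d((11, -7), (8, 9)) = 16.2788
d((11, -7), (12, 3)) = 10.0499
d((11, -7), (-10, -2)) = 21.587
d((11, -7), (-10, -16)) = 22.8473
d((-13, 1), (8, 9)) = 22.4722
d((-13, 1), (12, 3)) = 25.0799
d((-13, 1), (-10, -2)) = 4.2426 <-- minimum
d((-13, 1), (-10, -16)) = 17.2627
d((8, 9), (12, 3)) = 7.2111
d((8, 9), (-10, -2)) = 21.095
d((8, 9), (-10, -16)) = 30.8058
d((12, 3), (-10, -2)) = 22.561
d((12, 3), (-10, -16)) = 29.0689
d((-10, -2), (-10, -16)) = 14.0

Closest pair: (-13, 1) and (-10, -2) with distance 4.2426

The closest pair is (-13, 1) and (-10, -2) with Euclidean distance 4.2426. For 6 points, brute-force pairwise comparison is shown above. For large n, the divide-and-conquer algorithm (sort by x, recurse on halves, check the dividing strip) achieves O(n log n).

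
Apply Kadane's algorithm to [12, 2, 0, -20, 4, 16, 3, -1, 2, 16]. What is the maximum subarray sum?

Using Kadane's algorithm on [12, 2, 0, -20, 4, 16, 3, -1, 2, 16]:

Scanning through the array:
Position 1 (value 2): max_ending_here = 14, max_so_far = 14
Position 2 (value 0): max_ending_here = 14, max_so_far = 14
Position 3 (value -20): max_ending_here = -6, max_so_far = 14
Position 4 (value 4): max_ending_here = 4, max_so_far = 14
Position 5 (value 16): max_ending_here = 20, max_so_far = 20
Position 6 (value 3): max_ending_here = 23, max_so_far = 23
Position 7 (value -1): max_ending_here = 22, max_so_far = 23
Position 8 (value 2): max_ending_here = 24, max_so_far = 24
Position 9 (value 16): max_ending_here = 40, max_so_far = 40

Maximum subarray: [4, 16, 3, -1, 2, 16]
Maximum sum: 40

The maximum subarray is [4, 16, 3, -1, 2, 16] with sum 40. This subarray runs from index 4 to index 9.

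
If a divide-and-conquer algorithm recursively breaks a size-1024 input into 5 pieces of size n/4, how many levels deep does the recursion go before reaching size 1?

For divide and conquer with division factor 4:

Problem sizes at each level:
Level 0: 1024
Level 1: 256
Level 2: 64
Level 3: 16
Level 4: 4
Level 5: 1

The root is level 0 and the size-1 base case is level 5 (the tree spans levels 0 through 5, i.e. 6 levels counting the root), so the depth is the number of divisions: log_4(1024) = 5

The recursion tree depth is log_4(1024) = 5. At each level, the problem size is divided by 4, so it takes 5 divisions to reduce to a base case of size 1. The algorithm makes 5 recursive calls at each level.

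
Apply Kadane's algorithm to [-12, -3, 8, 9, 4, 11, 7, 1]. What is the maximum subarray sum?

Using Kadane's algorithm on [-12, -3, 8, 9, 4, 11, 7, 1]:

Scanning through the array:
Position 1 (value -3): max_ending_here = -3, max_so_far = -3
Position 2 (value 8): max_ending_here = 8, max_so_far = 8
Position 3 (value 9): max_ending_here = 17, max_so_far = 17
Position 4 (value 4): max_ending_here = 21, max_so_far = 21
Position 5 (value 11): max_ending_here = 32, max_so_far = 32
Position 6 (value 7): max_ending_here = 39, max_so_far = 39
Position 7 (value 1): max_ending_here = 40, max_so_far = 40

Maximum subarray: [8, 9, 4, 11, 7, 1]
Maximum sum: 40

The maximum subarray is [8, 9, 4, 11, 7, 1] with sum 40. This subarray runs from index 2 to index 7.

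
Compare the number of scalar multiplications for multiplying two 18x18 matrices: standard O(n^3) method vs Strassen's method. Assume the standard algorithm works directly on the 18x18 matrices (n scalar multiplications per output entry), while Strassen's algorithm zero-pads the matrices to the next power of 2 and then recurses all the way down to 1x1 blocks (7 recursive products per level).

Matrix multiplication for 18x18 matrices:

Strassen's algorithm requires power-of-2 dimensions. Pad 18x18 to 32x32 (next power of 2).

Standard algorithm: 18^3 = 5832 multiplications
Strassen's algorithm: 7^(log2(32)) = 7^5 = 16807 multiplications
Difference: 5832 - 16807 = -10975 (Strassen uses MORE here due to padding overhead — for small or just-over-power-of-2 n, padding can outweigh the per-level savings)

Standard: 5832 multiplications (18^3). Strassen: 16807 multiplications (7^5, after padding to 32x32). Strassen reduces 8 recursive multiplications to 7 at each level.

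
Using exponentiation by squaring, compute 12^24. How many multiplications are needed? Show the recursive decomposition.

Computing 12^24 by squaring (build up from 12^1; each line after the first costs one multiplication):

12^1 = 12
12^2 = (12^1)^2 = 12^2 = 144
12^3 = 12 * 12^2 = 12 * 144 = 1728
12^6 = (12^3)^2 = 1728^2 = 2985984
12^12 = (12^6)^2 = 2985984^2 = 8916100448256
12^24 = (12^12)^2 = 8916100448256^2 = 79496847203390844133441536

Result: 79496847203390844133441536
Multiplications needed: 5 (5 lines after 12^1)

12^24 = 79496847203390844133441536. Using exponentiation by squaring, this requires 5 multiplications. The key idea: if the exponent is even, square the half-power; if odd, multiply by the base once.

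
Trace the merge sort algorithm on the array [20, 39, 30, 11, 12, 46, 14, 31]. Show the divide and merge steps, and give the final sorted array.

Merge sort trace:

Split: [20, 39, 30, 11, 12, 46, 14, 31] -> [20, 39, 30, 11] and [12, 46, 14, 31]
  Split: [20, 39, 30, 11] -> [20, 39] and [30, 11]
    Split: [20, 39] -> [20] and [39]
    Merge: [20] + [39] -> [20, 39]
    Split: [30, 11] -> [30] and [11]
    Merge: [30] + [11] -> [11, 30]
  Merge: [20, 39] + [11, 30] -> [11, 20, 30, 39]
  Split: [12, 46, 14, 31] -> [12, 46] and [14, 31]
    Split: [12, 46] -> [12] and [46]
    Merge: [12] + [46] -> [12, 46]
    Split: [14, 31] -> [14] and [31]
    Merge: [14] + [31] -> [14, 31]
  Merge: [12, 46] + [14, 31] -> [12, 14, 31, 46]
Merge: [11, 20, 30, 39] + [12, 14, 31, 46] -> [11, 12, 14, 20, 30, 31, 39, 46]

Final sorted array: [11, 12, 14, 20, 30, 31, 39, 46]

The merge sort proceeds by recursively splitting the array and merging sorted halves.
After all merges, the sorted array is [11, 12, 14, 20, 30, 31, 39, 46].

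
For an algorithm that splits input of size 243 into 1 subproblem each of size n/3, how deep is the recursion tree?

For divide and conquer with division factor 3:

Problem sizes at each level:
Level 0: 243
Level 1: 81
Level 2: 27
Level 3: 9
Level 4: 3
Level 5: 1

The root is level 0 and the size-1 base case is level 5 (the tree spans levels 0 through 5, i.e. 6 levels counting the root), so the depth is the number of divisions: log_3(243) = 5

The recursion tree depth is log_3(243) = 5. At each level, the problem size is divided by 3, so it takes 5 divisions to reduce to a base case of size 1. The algorithm makes 1 recursive call at each level.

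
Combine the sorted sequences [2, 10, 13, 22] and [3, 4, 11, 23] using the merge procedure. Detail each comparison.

Merging process:

Compare 2 vs 3: take 2 from left. Merged: [2]
Compare 10 vs 3: take 3 from right. Merged: [2, 3]
Compare 10 vs 4: take 4 from right. Merged: [2, 3, 4]
Compare 10 vs 11: take 10 from left. Merged: [2, 3, 4, 10]
Compare 13 vs 11: take 11 from right. Merged: [2, 3, 4, 10, 11]
Compare 13 vs 23: take 13 from left. Merged: [2, 3, 4, 10, 11, 13]
Compare 22 vs 23: take 22 from left. Merged: [2, 3, 4, 10, 11, 13, 22]
Append remaining from right: [23]. Merged: [2, 3, 4, 10, 11, 13, 22, 23]

Final merged array: [2, 3, 4, 10, 11, 13, 22, 23]
Total comparisons: 7

The merged array is [2, 3, 4, 10, 11, 13, 22, 23], requiring 7 comparisons. The merge step runs in O(n) time where n is the total number of elements.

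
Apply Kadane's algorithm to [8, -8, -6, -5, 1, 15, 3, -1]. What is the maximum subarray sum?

Using Kadane's algorithm on [8, -8, -6, -5, 1, 15, 3, -1]:

Scanning through the array:
Position 1 (value -8): max_ending_here = 0, max_so_far = 8
Position 2 (value -6): max_ending_here = -6, max_so_far = 8
Position 3 (value -5): max_ending_here = -5, max_so_far = 8
Position 4 (value 1): max_ending_here = 1, max_so_far = 8
Position 5 (value 15): max_ending_here = 16, max_so_far = 16
Position 6 (value 3): max_ending_here = 19, max_so_far = 19
Position 7 (value -1): max_ending_here = 18, max_so_far = 19

Maximum subarray: [1, 15, 3]
Maximum sum: 19

The maximum subarray is [1, 15, 3] with sum 19. This subarray runs from index 4 to index 6.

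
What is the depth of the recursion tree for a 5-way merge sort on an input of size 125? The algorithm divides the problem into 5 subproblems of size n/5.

For divide and conquer with division factor 5:

Problem sizes at each level:
Level 0: 125
Level 1: 25
Level 2: 5
Level 3: 1

The root is level 0 and the size-1 base case is level 3 (the tree spans levels 0 through 3, i.e. 4 levels counting the root), so the depth is the number of divisions: log_5(125) = 3

The recursion tree depth is log_5(125) = 3. At each level, the problem size is divided by 5, so it takes 3 divisions to reduce to a base case of size 1. The algorithm makes 5 recursive calls at each level.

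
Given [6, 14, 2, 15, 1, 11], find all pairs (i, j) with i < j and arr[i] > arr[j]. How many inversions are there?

Finding inversions in [6, 14, 2, 15, 1, 11]:

(0, 2): arr[0]=6 > arr[2]=2
(0, 4): arr[0]=6 > arr[4]=1
(1, 2): arr[1]=14 > arr[2]=2
(1, 4): arr[1]=14 > arr[4]=1
(1, 5): arr[1]=14 > arr[5]=11
(2, 4): arr[2]=2 > arr[4]=1
(3, 4): arr[3]=15 > arr[4]=1
(3, 5): arr[3]=15 > arr[5]=11

Total inversions: 8

The array has 8 inversion(s): (0,2), (0,4), (1,2), (1,4), (1,5), (2,4), (3,4), (3,5). Each pair (i,j) satisfies i < j and arr[i] > arr[j].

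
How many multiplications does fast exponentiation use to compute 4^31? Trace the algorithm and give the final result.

Computing 4^31 by squaring (build up from 4^1; each line after the first costs one multiplication):

4^1 = 4
4^2 = (4^1)^2 = 4^2 = 16
4^3 = 4 * 4^2 = 4 * 16 = 64
4^6 = (4^3)^2 = 64^2 = 4096
4^7 = 4 * 4^6 = 4 * 4096 = 16384
4^14 = (4^7)^2 = 16384^2 = 268435456
4^15 = 4 * 4^14 = 4 * 268435456 = 1073741824
4^30 = (4^15)^2 = 1073741824^2 = 1152921504606846976
4^31 = 4 * 4^30 = 4 * 1152921504606846976 = 4611686018427387904

Result: 4611686018427387904
Multiplications needed: 8 (8 lines after 4^1)

4^31 = 4611686018427387904. Using exponentiation by squaring, this requires 8 multiplications. The key idea: if the exponent is even, square the half-power; if odd, multiply by the base once.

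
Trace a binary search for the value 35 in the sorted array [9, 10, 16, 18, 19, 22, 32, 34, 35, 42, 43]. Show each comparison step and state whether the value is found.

Binary search for 35 in [9, 10, 16, 18, 19, 22, 32, 34, 35, 42, 43]:

lo=0, hi=10, mid=5, arr[mid]=22 -> 22 < 35, search right half
lo=6, hi=10, mid=8, arr[mid]=35 -> Found target at index 8!

Binary search finds 35 at index 8 after 2 comparisons. The search repeatedly halves the search space by comparing with the middle element.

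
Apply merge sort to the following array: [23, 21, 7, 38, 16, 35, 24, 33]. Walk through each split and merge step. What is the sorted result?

Merge sort trace:

Split: [23, 21, 7, 38, 16, 35, 24, 33] -> [23, 21, 7, 38] and [16, 35, 24, 33]
  Split: [23, 21, 7, 38] -> [23, 21] and [7, 38]
    Split: [23, 21] -> [23] and [21]
    Merge: [23] + [21] -> [21, 23]
    Split: [7, 38] -> [7] and [38]
    Merge: [7] + [38] -> [7, 38]
  Merge: [21, 23] + [7, 38] -> [7, 21, 23, 38]
  Split: [16, 35, 24, 33] -> [16, 35] and [24, 33]
    Split: [16, 35] -> [16] and [35]
    Merge: [16] + [35] -> [16, 35]
    Split: [24, 33] -> [24] and [33]
    Merge: [24] + [33] -> [24, 33]
  Merge: [16, 35] + [24, 33] -> [16, 24, 33, 35]
Merge: [7, 21, 23, 38] + [16, 24, 33, 35] -> [7, 16, 21, 23, 24, 33, 35, 38]

Final sorted array: [7, 16, 21, 23, 24, 33, 35, 38]

The merge sort proceeds by recursively splitting the array and merging sorted halves.
After all merges, the sorted array is [7, 16, 21, 23, 24, 33, 35, 38].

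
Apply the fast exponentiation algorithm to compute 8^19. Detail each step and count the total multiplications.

Computing 8^19 by squaring (build up from 8^1; each line after the first costs one multiplication):

8^1 = 8
8^2 = (8^1)^2 = 8^2 = 64
8^4 = (8^2)^2 = 64^2 = 4096
8^8 = (8^4)^2 = 4096^2 = 16777216
8^9 = 8 * 8^8 = 8 * 16777216 = 134217728
8^18 = (8^9)^2 = 134217728^2 = 18014398509481984
8^19 = 8 * 8^18 = 8 * 18014398509481984 = 144115188075855872

Result: 144115188075855872
Multiplications needed: 6 (6 lines after 8^1)

8^19 = 144115188075855872. Using exponentiation by squaring, this requires 6 multiplications. The key idea: if the exponent is even, square the half-power; if odd, multiply by the base once.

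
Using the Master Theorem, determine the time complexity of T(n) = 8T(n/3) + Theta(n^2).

Master Theorem for T(n) = 8T(n/3) + O(n^2):

a = 8, b = 3, c = 2
log_b(a) = log_3(8) = 1.8928

Case 3: c = 2 > log_3(8) = 1.8928
T(n) = O(n^2) = O(n^2)

For T(n) = 8T(n/3) + O(n^2): log_3(8) = 1.8928. This is Case 3 of the Master Theorem (c > log_b(a), work dominated by root), giving O(n^2).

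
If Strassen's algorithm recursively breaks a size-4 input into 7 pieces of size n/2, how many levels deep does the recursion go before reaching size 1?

For divide and conquer with division factor 2:

Problem sizes at each level:
Level 0: 4
Level 1: 2
Level 2: 1

The root is level 0 and the size-1 base case is level 2 (the tree spans levels 0 through 2, i.e. 3 levels counting the root), so the depth is the number of divisions: log_2(4) = 2

The recursion tree depth is log_2(4) = 2. At each level, the problem size is divided by 2, so it takes 2 divisions to reduce to a base case of size 1. The algorithm makes 7 recursive calls at each level.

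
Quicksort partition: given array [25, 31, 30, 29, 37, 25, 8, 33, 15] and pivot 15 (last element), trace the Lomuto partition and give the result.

Lomuto partition with pivot = 15:

Initial array: [25, 31, 30, 29, 37, 25, 8, 33, 15]

arr[0]=25 > 15: no swap
arr[1]=31 > 15: no swap
arr[2]=30 > 15: no swap
arr[3]=29 > 15: no swap
arr[4]=37 > 15: no swap
arr[5]=25 > 15: no swap
arr[6]=8 <= 15: swap with position 0, array becomes [8, 31, 30, 29, 37, 25, 25, 33, 15]
arr[7]=33 > 15: no swap

Place pivot at position 1: [8, 15, 30, 29, 37, 25, 25, 33, 31]
Pivot position: 1

After partitioning with pivot 15, the array becomes [8, 15, 30, 29, 37, 25, 25, 33, 31]. The pivot is placed at index 1. All elements to the left of the pivot are <= 15, and all elements to the right are > 15.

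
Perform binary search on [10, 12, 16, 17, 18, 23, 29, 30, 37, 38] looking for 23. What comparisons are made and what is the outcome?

Binary search for 23 in [10, 12, 16, 17, 18, 23, 29, 30, 37, 38]:

lo=0, hi=9, mid=4, arr[mid]=18 -> 18 < 23, search right half
lo=5, hi=9, mid=7, arr[mid]=30 -> 30 > 23, search left half
lo=5, hi=6, mid=5, arr[mid]=23 -> Found target at index 5!

Binary search finds 23 at index 5 after 3 comparisons. The search repeatedly halves the search space by comparing with the middle element.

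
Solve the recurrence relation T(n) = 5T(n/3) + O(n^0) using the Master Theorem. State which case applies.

Master Theorem for T(n) = 5T(n/3) + O(n^0):

a = 5, b = 3, c = 0
log_b(a) = log_3(5) = 1.4650

Case 1: c = 0 < log_3(5) = 1.4650
T(n) = O(n^(log_3 5))

For T(n) = 5T(n/3) + O(n^0): log_3(5) = 1.4650. This is Case 1 of the Master Theorem (c < log_b(a), work dominated by leaves), giving O(n^(log_3 5)).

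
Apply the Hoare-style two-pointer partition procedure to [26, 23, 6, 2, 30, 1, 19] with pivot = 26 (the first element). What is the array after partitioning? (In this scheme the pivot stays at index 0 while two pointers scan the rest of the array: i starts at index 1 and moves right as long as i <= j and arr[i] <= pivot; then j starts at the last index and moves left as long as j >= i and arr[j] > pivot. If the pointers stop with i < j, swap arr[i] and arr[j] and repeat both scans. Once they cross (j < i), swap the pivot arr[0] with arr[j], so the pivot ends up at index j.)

Hoare-style two-pointer partition with pivot = 26:

Initial array: [26, 23, 6, 2, 30, 1, 19]

Pointers start at i = 1, j = 6.
i stops at index 4 (arr[4]=30 > 26), j stops at index 6 (arr[6]=19 <= 26): swap arr[4] and arr[6], array becomes [26, 23, 6, 2, 19, 1, 30]
i ends at 6, j ends at 5: the pointers have crossed (j < i), so scanning stops.

Swap pivot arr[0] with arr[5] to place pivot at position 5: [1, 23, 6, 2, 19, 26, 30]
Pivot position: 5

After partitioning with pivot 26, the array becomes [1, 23, 6, 2, 19, 26, 30]. The pivot is placed at index 5. All elements to the left of the pivot are <= 26, and all elements to the right are > 26.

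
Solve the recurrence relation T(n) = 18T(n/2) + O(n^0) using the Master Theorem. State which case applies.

Master Theorem for T(n) = 18T(n/2) + O(n^0):

a = 18, b = 2, c = 0
log_b(a) = log_2(18) = 4.1699

Case 1: c = 0 < log_2(18) = 4.1699
T(n) = O(n^(log_2 18))

For T(n) = 18T(n/2) + O(n^0): log_2(18) = 4.1699. This is Case 1 of the Master Theorem (c < log_b(a), work dominated by leaves), giving O(n^(log_2 18)).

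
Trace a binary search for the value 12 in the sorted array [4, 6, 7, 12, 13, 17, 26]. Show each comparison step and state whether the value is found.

Binary search for 12 in [4, 6, 7, 12, 13, 17, 26]:

lo=0, hi=6, mid=3, arr[mid]=12 -> Found target at index 3!

Binary search finds 12 at index 3 after 1 comparisons. The search repeatedly halves the search space by comparing with the middle element.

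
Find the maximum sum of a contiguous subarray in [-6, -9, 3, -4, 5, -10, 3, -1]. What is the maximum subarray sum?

Using Kadane's algorithm on [-6, -9, 3, -4, 5, -10, 3, -1]:

Scanning through the array:
Position 1 (value -9): max_ending_here = -9, max_so_far = -6
Position 2 (value 3): max_ending_here = 3, max_so_far = 3
Position 3 (value -4): max_ending_here = -1, max_so_far = 3
Position 4 (value 5): max_ending_here = 5, max_so_far = 5
Position 5 (value -10): max_ending_here = -5, max_so_far = 5
Position 6 (value 3): max_ending_here = 3, max_so_far = 5
Position 7 (value -1): max_ending_here = 2, max_so_far = 5

Maximum subarray: [5]
Maximum sum: 5

The maximum subarray is [5] with sum 5. This subarray runs from index 4 to index 4.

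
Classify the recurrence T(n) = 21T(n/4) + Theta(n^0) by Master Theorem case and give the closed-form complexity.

Master Theorem for T(n) = 21T(n/4) + O(n^0):

a = 21, b = 4, c = 0
log_b(a) = log_4(21) = 2.1962

Case 1: c = 0 < log_4(21) = 2.1962
T(n) = O(n^(log_4 21))

For T(n) = 21T(n/4) + O(n^0): log_4(21) = 2.1962. This is Case 1 of the Master Theorem (c < log_b(a), work dominated by leaves), giving O(n^(log_4 21)).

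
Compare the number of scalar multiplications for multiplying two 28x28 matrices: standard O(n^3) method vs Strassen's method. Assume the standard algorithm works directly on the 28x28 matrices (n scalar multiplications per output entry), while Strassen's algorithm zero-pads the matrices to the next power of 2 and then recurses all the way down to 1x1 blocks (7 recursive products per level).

Matrix multiplication for 28x28 matrices:

Strassen's algorithm requires power-of-2 dimensions. Pad 28x28 to 32x32 (next power of 2).

Standard algorithm: 28^3 = 21952 multiplications
Strassen's algorithm: 7^(log2(32)) = 7^5 = 16807 multiplications
Savings: 21952 - 16807 = 5145 multiplications

Standard: 21952 multiplications (28^3). Strassen: 16807 multiplications (7^5, after padding to 32x32). Strassen reduces 8 recursive multiplications to 7 at each level.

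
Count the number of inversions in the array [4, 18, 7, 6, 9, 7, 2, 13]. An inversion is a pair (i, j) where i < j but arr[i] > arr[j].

Finding inversions in [4, 18, 7, 6, 9, 7, 2, 13]:

(0, 6): arr[0]=4 > arr[6]=2
(1, 2): arr[1]=18 > arr[2]=7
(1, 3): arr[1]=18 > arr[3]=6
(1, 4): arr[1]=18 > arr[4]=9
(1, 5): arr[1]=18 > arr[5]=7
(1, 6): arr[1]=18 > arr[6]=2
(1, 7): arr[1]=18 > arr[7]=13
(2, 3): arr[2]=7 > arr[3]=6
(2, 6): arr[2]=7 > arr[6]=2
(3, 6): arr[3]=6 > arr[6]=2
(4, 5): arr[4]=9 > arr[5]=7
(4, 6): arr[4]=9 > arr[6]=2
(5, 6): arr[5]=7 > arr[6]=2

Total inversions: 13

The array has 13 inversion(s): (0,6), (1,2), (1,3), (1,4), (1,5), (1,6), (1,7), (2,3), (2,6), (3,6), (4,5), (4,6), (5,6). Each pair (i,j) satisfies i < j and arr[i] > arr[j].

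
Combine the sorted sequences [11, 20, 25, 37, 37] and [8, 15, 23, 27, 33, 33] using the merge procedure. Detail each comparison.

Merging process:

Compare 11 vs 8: take 8 from right. Merged: [8]
Compare 11 vs 15: take 11 from left. Merged: [8, 11]
Compare 20 vs 15: take 15 from right. Merged: [8, 11, 15]
Compare 20 vs 23: take 20 from left. Merged: [8, 11, 15, 20]
Compare 25 vs 23: take 23 from right. Merged: [8, 11, 15, 20, 23]
Compare 25 vs 27: take 25 from left. Merged: [8, 11, 15, 20, 23, 25]
Compare 37 vs 27: take 27 from right. Merged: [8, 11, 15, 20, 23, 25, 27]
Compare 37 vs 33: take 33 from right. Merged: [8, 11, 15, 20, 23, 25, 27, 33]
Compare 37 vs 33: take 33 from right. Merged: [8, 11, 15, 20, 23, 25, 27, 33, 33]
Append remaining from left: [37, 37]. Merged: [8, 11, 15, 20, 23, 25, 27, 33, 33, 37, 37]

Final merged array: [8, 11, 15, 20, 23, 25, 27, 33, 33, 37, 37]
Total comparisons: 9

The merged array is [8, 11, 15, 20, 23, 25, 27, 33, 33, 37, 37], requiring 9 comparisons. The merge step runs in O(n) time where n is the total number of elements.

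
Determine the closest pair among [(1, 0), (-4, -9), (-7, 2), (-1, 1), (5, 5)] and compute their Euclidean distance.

Computing all pairwise distances among 5 points:

d((1, 0), (-4, -9)) = 10.2956
d((1, 0), (-7, 2)) = 8.2462
d((1, 0), (-1, 1)) = 2.2361 <-- minimum
d((1, 0), (5, 5)) = 6.4031
d((-4, -9), (-7, 2)) = 11.4018
d((-4, -9), (-1, 1)) = 10.4403
d((-4, -9), (5, 5)) = 16.6433
d((-7, 2), (-1, 1)) = 6.0828
d((-7, 2), (5, 5)) = 12.3693
d((-1, 1), (5, 5)) = 7.2111

Closest pair: (1, 0) and (-1, 1) with distance 2.2361

The closest pair is (1, 0) and (-1, 1) with Euclidean distance 2.2361. For 5 points, brute-force pairwise comparison is shown above. For large n, the divide-and-conquer algorithm (sort by x, recurse on halves, check the dividing strip) achieves O(n log n).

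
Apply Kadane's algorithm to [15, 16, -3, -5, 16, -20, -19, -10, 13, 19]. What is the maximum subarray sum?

Using Kadane's algorithm on [15, 16, -3, -5, 16, -20, -19, -10, 13, 19]:

Scanning through the array:
Position 1 (value 16): max_ending_here = 31, max_so_far = 31
Position 2 (value -3): max_ending_here = 28, max_so_far = 31
Position 3 (value -5): max_ending_here = 23, max_so_far = 31
Position 4 (value 16): max_ending_here = 39, max_so_far = 39
Position 5 (value -20): max_ending_here = 19, max_so_far = 39
Position 6 (value -19): max_ending_here = 0, max_so_far = 39
Position 7 (value -10): max_ending_here = -10, max_so_far = 39
Position 8 (value 13): max_ending_here = 13, max_so_far = 39
Position 9 (value 19): max_ending_here = 32, max_so_far = 39

Maximum subarray: [15, 16, -3, -5, 16]
Maximum sum: 39

The maximum subarray is [15, 16, -3, -5, 16] with sum 39. This subarray runs from index 0 to index 4.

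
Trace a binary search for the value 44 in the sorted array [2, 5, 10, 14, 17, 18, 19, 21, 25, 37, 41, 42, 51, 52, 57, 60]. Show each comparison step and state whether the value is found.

Binary search for 44 in [2, 5, 10, 14, 17, 18, 19, 21, 25, 37, 41, 42, 51, 52, 57, 60]:

lo=0, hi=15, mid=7, arr[mid]=21 -> 21 < 44, search right half
lo=8, hi=15, mid=11, arr[mid]=42 -> 42 < 44, search right half
lo=12, hi=15, mid=13, arr[mid]=52 -> 52 > 44, search left half
lo=12, hi=12, mid=12, arr[mid]=51 -> 51 > 44, search left half
lo=12 > hi=11, target 44 not found

Binary search determines that 44 is not in the array after 4 comparisons. The search space was exhausted without finding the target.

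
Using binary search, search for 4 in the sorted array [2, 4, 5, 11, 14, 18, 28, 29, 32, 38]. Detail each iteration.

Binary search for 4 in [2, 4, 5, 11, 14, 18, 28, 29, 32, 38]:

lo=0, hi=9, mid=4, arr[mid]=14 -> 14 > 4, search left half
lo=0, hi=3, mid=1, arr[mid]=4 -> Found target at index 1!

Binary search finds 4 at index 1 after 2 comparisons. The search repeatedly halves the search space by comparing with the middle element.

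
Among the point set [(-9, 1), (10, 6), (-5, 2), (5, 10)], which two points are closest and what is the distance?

Computing all pairwise distances among 4 points:

d((-9, 1), (10, 6)) = 19.6469
d((-9, 1), (-5, 2)) = 4.1231 <-- minimum
d((-9, 1), (5, 10)) = 16.6433
d((10, 6), (-5, 2)) = 15.5242
d((10, 6), (5, 10)) = 6.4031
d((-5, 2), (5, 10)) = 12.8062

Closest pair: (-9, 1) and (-5, 2) with distance 4.1231

The closest pair is (-9, 1) and (-5, 2) with Euclidean distance 4.1231. For 4 points, brute-force pairwise comparison is shown above. For large n, the divide-and-conquer algorithm (sort by x, recurse on halves, check the dividing strip) achieves O(n log n).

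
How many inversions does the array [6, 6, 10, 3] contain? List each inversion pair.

Finding inversions in [6, 6, 10, 3]:

(0, 3): arr[0]=6 > arr[3]=3
(1, 3): arr[1]=6 > arr[3]=3
(2, 3): arr[2]=10 > arr[3]=3

Total inversions: 3

The array has 3 inversion(s): (0,3), (1,3), (2,3). Each pair (i,j) satisfies i < j and arr[i] > arr[j].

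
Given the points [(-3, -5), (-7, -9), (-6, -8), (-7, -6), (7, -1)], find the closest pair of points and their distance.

Computing all pairwise distances among 5 points:

d((-3, -5), (-7, -9)) = 5.6569
d((-3, -5), (-6, -8)) = 4.2426
d((-3, -5), (-7, -6)) = 4.1231
d((-3, -5), (7, -1)) = 10.7703
d((-7, -9), (-6, -8)) = 1.4142 <-- minimum
d((-7, -9), (-7, -6)) = 3.0
d((-7, -9), (7, -1)) = 16.1245
d((-6, -8), (-7, -6)) = 2.2361
d((-6, -8), (7, -1)) = 14.7648
d((-7, -6), (7, -1)) = 14.8661

Closest pair: (-7, -9) and (-6, -8) with distance 1.4142

The closest pair is (-7, -9) and (-6, -8) with Euclidean distance 1.4142. For 5 points, brute-force pairwise comparison is shown above. For large n, the divide-and-conquer algorithm (sort by x, recurse on halves, check the dividing strip) achieves O(n log n).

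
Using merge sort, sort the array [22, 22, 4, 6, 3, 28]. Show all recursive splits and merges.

Merge sort trace:

Split: [22, 22, 4, 6, 3, 28] -> [22, 22, 4] and [6, 3, 28]
  Split: [22, 22, 4] -> [22] and [22, 4]
    Split: [22, 4] -> [22] and [4]
    Merge: [22] + [4] -> [4, 22]
  Merge: [22] + [4, 22] -> [4, 22, 22]
  Split: [6, 3, 28] -> [6] and [3, 28]
    Split: [3, 28] -> [3] and [28]
    Merge: [3] + [28] -> [3, 28]
  Merge: [6] + [3, 28] -> [3, 6, 28]
Merge: [4, 22, 22] + [3, 6, 28] -> [3, 4, 6, 22, 22, 28]

Final sorted array: [3, 4, 6, 22, 22, 28]

The merge sort proceeds by recursively splitting the array and merging sorted halves.
After all merges, the sorted array is [3, 4, 6, 22, 22, 28].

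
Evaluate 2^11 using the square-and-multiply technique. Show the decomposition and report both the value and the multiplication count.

Computing 2^11 by squaring (build up from 2^1; each line after the first costs one multiplication):

2^1 = 2
2^2 = (2^1)^2 = 2^2 = 4
2^4 = (2^2)^2 = 4^2 = 16
2^5 = 2 * 2^4 = 2 * 16 = 32
2^10 = (2^5)^2 = 32^2 = 1024
2^11 = 2 * 2^10 = 2 * 1024 = 2048

Result: 2048
Multiplications needed: 5 (5 lines after 2^1)

2^11 = 2048. Using exponentiation by squaring, this requires 5 multiplications. The key idea: if the exponent is even, square the half-power; if odd, multiply by the base once.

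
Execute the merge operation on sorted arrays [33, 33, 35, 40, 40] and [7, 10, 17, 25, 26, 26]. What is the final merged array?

Merging process:

Compare 33 vs 7: take 7 from right. Merged: [7]
Compare 33 vs 10: take 10 from right. Merged: [7, 10]
Compare 33 vs 17: take 17 from right. Merged: [7, 10, 17]
Compare 33 vs 25: take 25 from right. Merged: [7, 10, 17, 25]
Compare 33 vs 26: take 26 from right. Merged: [7, 10, 17, 25, 26]
Compare 33 vs 26: take 26 from right. Merged: [7, 10, 17, 25, 26, 26]
Append remaining from left: [33, 33, 35, 40, 40]. Merged: [7, 10, 17, 25, 26, 26, 33, 33, 35, 40, 40]

Final merged array: [7, 10, 17, 25, 26, 26, 33, 33, 35, 40, 40]
Total comparisons: 6

The merged array is [7, 10, 17, 25, 26, 26, 33, 33, 35, 40, 40], requiring 6 comparisons. The merge step runs in O(n) time where n is the total number of elements.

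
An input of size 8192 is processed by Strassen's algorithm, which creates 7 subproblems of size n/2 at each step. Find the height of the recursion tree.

For divide and conquer with division factor 2:

Problem sizes at each level:
Level 0: 8192
Level 1: 4096
Level 2: 2048
Level 3: 1024
Level 4: 512
Level 5: 256
Level 6: 128
Level 7: 64
Level 8: 32
Level 9: 16
Level 10: 8
Level 11: 4
Level 12: 2
Level 13: 1

The root is level 0 and the size-1 base case is level 13 (the tree spans levels 0 through 13, i.e. 14 levels counting the root), so the depth is the number of divisions: log_2(8192) = 13

The recursion tree depth is log_2(8192) = 13. At each level, the problem size is divided by 2, so it takes 13 divisions to reduce to a base case of size 1. The algorithm makes 7 recursive calls at each level.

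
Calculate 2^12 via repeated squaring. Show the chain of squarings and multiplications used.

Computing 2^12 by squaring (build up from 2^1; each line after the first costs one multiplication):

2^1 = 2
2^2 = (2^1)^2 = 2^2 = 4
2^3 = 2 * 2^2 = 2 * 4 = 8
2^6 = (2^3)^2 = 8^2 = 64
2^12 = (2^6)^2 = 64^2 = 4096

Result: 4096
Multiplications needed: 4 (4 lines after 2^1)

2^12 = 4096. Using exponentiation by squaring, this requires 4 multiplications. The key idea: if the exponent is even, square the half-power; if odd, multiply by the base once.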